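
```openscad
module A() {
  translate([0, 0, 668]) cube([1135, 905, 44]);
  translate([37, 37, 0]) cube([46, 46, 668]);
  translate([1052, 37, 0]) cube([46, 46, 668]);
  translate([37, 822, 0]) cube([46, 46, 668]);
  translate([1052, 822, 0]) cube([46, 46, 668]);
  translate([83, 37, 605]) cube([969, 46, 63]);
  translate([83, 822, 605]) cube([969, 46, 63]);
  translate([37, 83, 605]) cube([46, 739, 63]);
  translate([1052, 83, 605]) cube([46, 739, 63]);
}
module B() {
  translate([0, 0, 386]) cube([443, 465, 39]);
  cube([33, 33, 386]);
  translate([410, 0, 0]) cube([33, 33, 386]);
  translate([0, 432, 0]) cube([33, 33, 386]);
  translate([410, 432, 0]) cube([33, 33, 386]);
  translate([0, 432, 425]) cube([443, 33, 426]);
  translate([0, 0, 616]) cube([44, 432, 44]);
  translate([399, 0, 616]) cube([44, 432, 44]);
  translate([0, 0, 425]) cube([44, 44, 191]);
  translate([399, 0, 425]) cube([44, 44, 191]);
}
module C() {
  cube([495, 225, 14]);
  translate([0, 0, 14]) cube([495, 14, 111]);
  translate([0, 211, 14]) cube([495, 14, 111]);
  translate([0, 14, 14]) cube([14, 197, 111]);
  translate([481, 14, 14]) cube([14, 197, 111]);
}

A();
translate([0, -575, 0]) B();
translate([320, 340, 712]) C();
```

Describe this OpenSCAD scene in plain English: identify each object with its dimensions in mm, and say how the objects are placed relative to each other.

A is a table with a 1135×905 mm rectangular top, 44 mm thick, top surface at z = 712 mm, supported by four 46×46 mm square legs, each inset 37 mm from the nearest pair of top edges, running from the floor. Four apron rails, 46 mm thick and 63 mm tall, run between adjacent legs with their top edges flush with the underside of the top and their outer faces flush with the legs' outer faces.

B is a chair. The seat is a 443×465×39 mm slab with its top at z = 425 mm, on four 33×33 mm corner legs (flush with the seat edges, standing on z = 0). A flat backrest 33 mm thick, 426 mm tall, spans the full seat width and rises from the seat top along its +y edge, rear face flush with the rear of the seat. Two armrests of 44×44 mm section run along each side from the seat's front edge to the front of the backrest, top faces 235 mm above the seat top and outer faces flush with the seat's x-edges; a 44×44 mm post under the front of each armrest stands on the seat at the front corner.

C is an open storage box with external size 495×225×125 mm and wall thickness 14 mm (the base is also 14 mm thick). The base covers the whole footprint; the four walls stand on the base, with the y-facing walls full-width and the x-facing walls fitting between their inner faces.

The chair is on the floor beside the table on its −y side. The open box is on top of the table, centred.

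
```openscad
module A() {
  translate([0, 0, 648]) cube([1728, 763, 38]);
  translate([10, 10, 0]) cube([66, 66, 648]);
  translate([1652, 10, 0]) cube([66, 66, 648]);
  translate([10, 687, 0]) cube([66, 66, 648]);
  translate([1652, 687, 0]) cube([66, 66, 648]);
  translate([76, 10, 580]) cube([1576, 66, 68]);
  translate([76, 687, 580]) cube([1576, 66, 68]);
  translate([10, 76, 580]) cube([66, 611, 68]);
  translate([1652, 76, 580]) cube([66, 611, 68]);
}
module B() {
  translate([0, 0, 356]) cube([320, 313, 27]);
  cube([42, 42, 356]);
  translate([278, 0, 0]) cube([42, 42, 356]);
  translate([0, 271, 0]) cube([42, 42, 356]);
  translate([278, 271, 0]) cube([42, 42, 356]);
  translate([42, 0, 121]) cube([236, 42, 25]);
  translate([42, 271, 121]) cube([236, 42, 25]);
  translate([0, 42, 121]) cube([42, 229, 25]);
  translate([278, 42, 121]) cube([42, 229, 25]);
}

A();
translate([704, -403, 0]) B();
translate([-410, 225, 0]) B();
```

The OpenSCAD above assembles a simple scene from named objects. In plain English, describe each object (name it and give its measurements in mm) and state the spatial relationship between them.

A is a table with a 1728×763 mm rectangular top, 38 mm thick, top surface at z = 686 mm, supported by four 66×66 mm square legs, each inset 10 mm from the nearest pair of top edges, running from the floor. Four apron rails, 66 mm thick and 68 mm tall, run between adjacent legs with their top edges flush with the underside of the top and their outer faces flush with the legs' outer faces.

B is a simple wooden stool: a rectangular seat 320 mm (x) by 313 mm (y), 27 mm thick, top face at z = 383 mm, on four square legs, each 42×42 mm in cross-section. The legs rest on z = 0, each flush with a corner of the seat. Four stretchers, 42 mm wide and 25 mm tall, connect adjacent legs with their undersides at z = 121 mm, each running between the inner faces of the legs it joins and aligned with the legs' outer faces on the other axis.

Two stools sit around the table at the −y, −x sides.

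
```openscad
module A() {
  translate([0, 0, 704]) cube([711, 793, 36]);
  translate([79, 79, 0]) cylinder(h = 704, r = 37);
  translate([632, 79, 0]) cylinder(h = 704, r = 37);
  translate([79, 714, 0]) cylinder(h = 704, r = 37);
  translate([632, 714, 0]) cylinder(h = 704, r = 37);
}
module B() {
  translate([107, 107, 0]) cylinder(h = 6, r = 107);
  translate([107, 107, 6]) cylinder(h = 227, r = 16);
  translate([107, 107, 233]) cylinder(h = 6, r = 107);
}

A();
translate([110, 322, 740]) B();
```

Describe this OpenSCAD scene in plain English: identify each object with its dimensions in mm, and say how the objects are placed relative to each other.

A is a table with a 711×793 mm rectangular top, 36 mm thick, top surface at z = 740 mm, supported by four round legs of 74 mm diameter, each leg's bounding box inset 42 mm from the nearest pair of top edges, running from the floor.

B is a spool: two coaxial disc flanges of radius 107 mm and thickness 6 mm, joined by a core cylinder of radius 16 mm and height 227 mm. The lower flange rests on z = 0 and the three cylinders share a vertical axis.

The spool is on top of the table.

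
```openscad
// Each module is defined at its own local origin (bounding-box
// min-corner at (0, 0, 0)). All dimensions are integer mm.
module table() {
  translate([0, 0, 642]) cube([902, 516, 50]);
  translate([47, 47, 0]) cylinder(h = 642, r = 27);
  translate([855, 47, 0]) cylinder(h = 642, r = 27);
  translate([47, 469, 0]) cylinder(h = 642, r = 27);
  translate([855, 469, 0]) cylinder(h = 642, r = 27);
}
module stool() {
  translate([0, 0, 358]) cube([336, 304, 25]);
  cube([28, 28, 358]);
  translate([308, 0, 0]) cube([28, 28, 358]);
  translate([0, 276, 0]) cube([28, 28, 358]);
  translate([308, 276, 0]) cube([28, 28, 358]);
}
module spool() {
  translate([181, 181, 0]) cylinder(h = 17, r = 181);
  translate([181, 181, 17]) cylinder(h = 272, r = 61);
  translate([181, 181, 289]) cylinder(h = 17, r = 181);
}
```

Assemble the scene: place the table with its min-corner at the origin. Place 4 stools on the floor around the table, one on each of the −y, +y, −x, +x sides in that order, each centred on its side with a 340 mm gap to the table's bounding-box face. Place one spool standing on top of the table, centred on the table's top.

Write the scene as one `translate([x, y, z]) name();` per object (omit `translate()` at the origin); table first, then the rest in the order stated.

table();
translate([283, -644, 0]) stool();
translate([283, 856, 0]) stool();
translate([-676, 106, 0]) stool();
translate([1242, 106, 0]) stool();
translate([270, 77, 692]) spool();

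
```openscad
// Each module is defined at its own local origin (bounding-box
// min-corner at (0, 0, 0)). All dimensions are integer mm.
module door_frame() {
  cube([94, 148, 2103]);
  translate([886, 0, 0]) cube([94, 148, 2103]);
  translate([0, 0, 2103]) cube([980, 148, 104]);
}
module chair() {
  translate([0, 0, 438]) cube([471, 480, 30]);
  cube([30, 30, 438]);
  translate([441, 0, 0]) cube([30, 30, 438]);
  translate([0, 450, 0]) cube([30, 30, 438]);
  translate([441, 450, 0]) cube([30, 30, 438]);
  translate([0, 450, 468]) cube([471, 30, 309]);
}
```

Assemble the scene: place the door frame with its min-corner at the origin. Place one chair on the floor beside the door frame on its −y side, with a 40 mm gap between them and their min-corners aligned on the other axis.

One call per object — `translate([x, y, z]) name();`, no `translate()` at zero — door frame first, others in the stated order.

door_frame();
translate([0, -520, 0]) chair();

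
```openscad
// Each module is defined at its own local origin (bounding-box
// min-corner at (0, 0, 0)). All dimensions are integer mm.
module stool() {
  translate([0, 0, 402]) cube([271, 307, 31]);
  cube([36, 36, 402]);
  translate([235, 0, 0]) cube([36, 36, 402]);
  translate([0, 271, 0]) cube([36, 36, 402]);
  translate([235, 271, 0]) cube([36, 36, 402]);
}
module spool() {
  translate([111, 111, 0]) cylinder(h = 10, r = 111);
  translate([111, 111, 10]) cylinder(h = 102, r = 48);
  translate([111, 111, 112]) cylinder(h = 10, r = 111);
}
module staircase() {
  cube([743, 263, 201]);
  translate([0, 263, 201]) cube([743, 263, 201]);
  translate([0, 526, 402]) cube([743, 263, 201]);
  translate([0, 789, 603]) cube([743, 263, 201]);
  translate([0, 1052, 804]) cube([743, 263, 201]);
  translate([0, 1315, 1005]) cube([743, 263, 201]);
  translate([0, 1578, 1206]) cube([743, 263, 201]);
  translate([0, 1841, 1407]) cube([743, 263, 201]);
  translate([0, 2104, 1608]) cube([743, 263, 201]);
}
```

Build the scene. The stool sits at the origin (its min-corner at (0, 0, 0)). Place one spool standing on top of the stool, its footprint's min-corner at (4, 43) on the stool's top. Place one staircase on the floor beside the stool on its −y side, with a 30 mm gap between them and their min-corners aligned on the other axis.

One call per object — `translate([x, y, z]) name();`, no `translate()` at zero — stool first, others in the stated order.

stool();
translate([4, 43, 433]) spool();
translate([0, -2397, 0]) staircase();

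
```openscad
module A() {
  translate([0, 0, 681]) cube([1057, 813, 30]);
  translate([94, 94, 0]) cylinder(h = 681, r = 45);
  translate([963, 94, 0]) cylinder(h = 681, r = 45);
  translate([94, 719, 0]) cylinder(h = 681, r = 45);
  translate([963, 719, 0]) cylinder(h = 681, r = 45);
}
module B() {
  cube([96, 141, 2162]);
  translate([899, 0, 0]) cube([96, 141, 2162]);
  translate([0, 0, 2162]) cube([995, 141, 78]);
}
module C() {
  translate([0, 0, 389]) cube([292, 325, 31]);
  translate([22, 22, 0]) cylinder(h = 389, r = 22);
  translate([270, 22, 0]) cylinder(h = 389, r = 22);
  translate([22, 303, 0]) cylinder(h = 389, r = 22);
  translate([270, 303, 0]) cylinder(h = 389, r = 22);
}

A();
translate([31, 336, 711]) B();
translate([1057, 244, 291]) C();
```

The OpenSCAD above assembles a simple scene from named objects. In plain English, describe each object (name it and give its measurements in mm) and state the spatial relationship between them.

A is a table with a 1057×813 mm rectangular top, 30 mm thick, top surface at z = 711 mm, supported by four round legs of 90 mm diameter, each leg's bounding box inset 49 mm from the nearest pair of top edges, running from the floor.

B is a rectangular door frame: two vertical jambs of 96×141 mm section, 2162 mm tall, with a clear opening 803 mm wide between their inner faces. A header 78 mm tall and 141 mm deep lies on top of the jambs and spans the full outside width.

C is a simple wooden stool: a rectangular seat 292 mm (x) by 325 mm (y), 31 mm thick, top face at z = 420 mm, on four round legs, each 44 mm in diameter. The legs rest on z = 0, each leg's axis is inset half a diameter from the nearest pair of seat edges (so the leg's bounding box is flush with the corner).

The door frame is on top of the table, centred. The stool is beside the table with their tops flush at z = 711.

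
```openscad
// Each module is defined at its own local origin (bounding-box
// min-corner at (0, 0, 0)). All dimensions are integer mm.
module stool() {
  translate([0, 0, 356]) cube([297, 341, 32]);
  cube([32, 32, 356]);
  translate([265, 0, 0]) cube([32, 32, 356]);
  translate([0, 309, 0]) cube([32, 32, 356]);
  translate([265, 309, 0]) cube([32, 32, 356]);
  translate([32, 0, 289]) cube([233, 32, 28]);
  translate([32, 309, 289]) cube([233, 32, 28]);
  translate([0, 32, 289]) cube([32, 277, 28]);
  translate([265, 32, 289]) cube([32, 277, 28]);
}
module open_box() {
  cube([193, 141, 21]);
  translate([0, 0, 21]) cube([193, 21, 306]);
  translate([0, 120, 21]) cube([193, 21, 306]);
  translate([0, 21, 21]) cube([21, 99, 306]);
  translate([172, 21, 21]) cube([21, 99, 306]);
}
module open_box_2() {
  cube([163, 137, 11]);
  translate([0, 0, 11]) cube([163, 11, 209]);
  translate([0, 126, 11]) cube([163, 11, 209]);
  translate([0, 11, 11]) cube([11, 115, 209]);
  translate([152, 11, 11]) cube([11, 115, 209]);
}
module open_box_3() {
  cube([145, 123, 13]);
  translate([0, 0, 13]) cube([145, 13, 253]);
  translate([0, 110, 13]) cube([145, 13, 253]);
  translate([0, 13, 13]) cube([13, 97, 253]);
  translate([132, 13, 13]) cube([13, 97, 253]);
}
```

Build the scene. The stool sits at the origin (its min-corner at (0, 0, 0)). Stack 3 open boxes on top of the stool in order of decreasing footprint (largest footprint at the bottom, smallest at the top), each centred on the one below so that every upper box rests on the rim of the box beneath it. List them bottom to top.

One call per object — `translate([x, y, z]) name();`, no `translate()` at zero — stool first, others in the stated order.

stool();
translate([52, 100, 388]) open_box();
translate([67, 102, 715]) open_box_2();
translate([76, 109, 935]) open_box_3();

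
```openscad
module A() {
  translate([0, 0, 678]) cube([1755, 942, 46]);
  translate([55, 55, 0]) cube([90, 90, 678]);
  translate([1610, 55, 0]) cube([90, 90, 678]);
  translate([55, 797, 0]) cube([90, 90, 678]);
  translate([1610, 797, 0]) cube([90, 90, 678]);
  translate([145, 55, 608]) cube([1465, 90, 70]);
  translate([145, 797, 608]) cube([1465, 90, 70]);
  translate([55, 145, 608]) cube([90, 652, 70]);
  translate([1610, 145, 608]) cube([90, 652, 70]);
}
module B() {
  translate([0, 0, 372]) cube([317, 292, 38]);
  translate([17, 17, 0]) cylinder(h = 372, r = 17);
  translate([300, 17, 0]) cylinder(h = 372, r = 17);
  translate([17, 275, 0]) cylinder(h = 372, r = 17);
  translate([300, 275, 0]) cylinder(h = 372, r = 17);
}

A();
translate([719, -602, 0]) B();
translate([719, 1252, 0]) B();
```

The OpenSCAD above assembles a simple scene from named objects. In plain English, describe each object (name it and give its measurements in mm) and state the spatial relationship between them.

A is a rectangular dining table. The top is 1755×942×46 mm with its upper surface at z = 724 mm. It stands on four 90×90 mm square legs, each inset 55 mm from the nearest pair of top edges, running from the floor to the underside of the top. Four apron rails, 90 mm thick and 70 mm tall, run between adjacent legs with their top edges flush with the underside of the top and their outer faces flush with the legs' outer faces.

B is a four-legged stool. The seat is 317×292 mm, 38 mm thick, top at z = 410 mm. It stands on four round legs, each 34 mm in diameter, from z = 0 to the seat underside, each leg's axis is inset half a diameter from the nearest pair of seat edges (so the leg's bounding box is flush with the corner).

Two stools sit around the table at the −y, +y sides.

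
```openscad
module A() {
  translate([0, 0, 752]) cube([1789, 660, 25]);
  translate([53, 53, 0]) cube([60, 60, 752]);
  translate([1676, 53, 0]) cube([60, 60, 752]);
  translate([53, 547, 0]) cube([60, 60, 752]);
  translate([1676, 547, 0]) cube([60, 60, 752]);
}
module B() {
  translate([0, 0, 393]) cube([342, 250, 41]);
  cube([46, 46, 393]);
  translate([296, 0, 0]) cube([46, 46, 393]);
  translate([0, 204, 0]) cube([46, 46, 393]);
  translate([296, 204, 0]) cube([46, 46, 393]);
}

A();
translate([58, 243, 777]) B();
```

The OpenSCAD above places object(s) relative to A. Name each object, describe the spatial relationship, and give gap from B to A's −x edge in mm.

A is a table. B is a stool. The stool is on top of the table. The gap from the stool to the table's −x edge is 58 mm.

The stool's min-x is at 58; the table's min-x is 0; gap = 58 mm.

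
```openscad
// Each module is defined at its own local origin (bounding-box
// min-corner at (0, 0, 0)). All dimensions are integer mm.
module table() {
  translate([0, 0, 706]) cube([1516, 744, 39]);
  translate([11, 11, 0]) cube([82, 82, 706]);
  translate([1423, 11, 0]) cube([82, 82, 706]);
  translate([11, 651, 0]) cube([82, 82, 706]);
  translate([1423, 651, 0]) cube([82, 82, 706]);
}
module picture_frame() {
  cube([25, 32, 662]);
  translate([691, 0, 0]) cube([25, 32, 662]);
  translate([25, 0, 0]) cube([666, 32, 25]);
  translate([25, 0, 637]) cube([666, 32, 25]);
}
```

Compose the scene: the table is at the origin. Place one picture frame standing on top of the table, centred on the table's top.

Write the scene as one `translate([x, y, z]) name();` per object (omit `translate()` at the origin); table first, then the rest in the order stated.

table();
translate([400, 356, 745]) picture_frame();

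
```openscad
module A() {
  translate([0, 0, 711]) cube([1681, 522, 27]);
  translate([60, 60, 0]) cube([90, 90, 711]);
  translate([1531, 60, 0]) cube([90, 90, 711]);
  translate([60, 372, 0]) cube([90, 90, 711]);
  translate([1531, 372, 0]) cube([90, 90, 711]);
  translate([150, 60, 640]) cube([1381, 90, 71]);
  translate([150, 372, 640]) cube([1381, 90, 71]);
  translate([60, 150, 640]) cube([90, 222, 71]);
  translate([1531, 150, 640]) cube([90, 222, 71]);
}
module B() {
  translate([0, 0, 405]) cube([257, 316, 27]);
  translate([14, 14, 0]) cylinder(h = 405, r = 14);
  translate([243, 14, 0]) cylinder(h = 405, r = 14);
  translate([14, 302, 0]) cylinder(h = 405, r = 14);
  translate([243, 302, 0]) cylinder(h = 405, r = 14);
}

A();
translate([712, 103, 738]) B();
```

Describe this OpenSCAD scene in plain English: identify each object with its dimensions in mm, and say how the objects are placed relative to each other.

A is a table with a 1681×522 mm rectangular top, 27 mm thick, top surface at z = 738 mm, supported by four 90×90 mm square legs, each inset 60 mm from the nearest pair of top edges, running from the floor. Four apron rails, 90 mm thick and 71 mm tall, run between adjacent legs with their top edges flush with the underside of the top and their outer faces flush with the legs' outer faces.

B is a simple wooden stool: a rectangular seat 257 mm (x) by 316 mm (y), 27 mm thick, top face at z = 432 mm, on four round legs, each 28 mm in diameter. The legs rest on z = 0, each leg's axis is inset half a diameter from the nearest pair of seat edges (so the leg's bounding box is flush with the corner).

The stool is on top of the table, centred.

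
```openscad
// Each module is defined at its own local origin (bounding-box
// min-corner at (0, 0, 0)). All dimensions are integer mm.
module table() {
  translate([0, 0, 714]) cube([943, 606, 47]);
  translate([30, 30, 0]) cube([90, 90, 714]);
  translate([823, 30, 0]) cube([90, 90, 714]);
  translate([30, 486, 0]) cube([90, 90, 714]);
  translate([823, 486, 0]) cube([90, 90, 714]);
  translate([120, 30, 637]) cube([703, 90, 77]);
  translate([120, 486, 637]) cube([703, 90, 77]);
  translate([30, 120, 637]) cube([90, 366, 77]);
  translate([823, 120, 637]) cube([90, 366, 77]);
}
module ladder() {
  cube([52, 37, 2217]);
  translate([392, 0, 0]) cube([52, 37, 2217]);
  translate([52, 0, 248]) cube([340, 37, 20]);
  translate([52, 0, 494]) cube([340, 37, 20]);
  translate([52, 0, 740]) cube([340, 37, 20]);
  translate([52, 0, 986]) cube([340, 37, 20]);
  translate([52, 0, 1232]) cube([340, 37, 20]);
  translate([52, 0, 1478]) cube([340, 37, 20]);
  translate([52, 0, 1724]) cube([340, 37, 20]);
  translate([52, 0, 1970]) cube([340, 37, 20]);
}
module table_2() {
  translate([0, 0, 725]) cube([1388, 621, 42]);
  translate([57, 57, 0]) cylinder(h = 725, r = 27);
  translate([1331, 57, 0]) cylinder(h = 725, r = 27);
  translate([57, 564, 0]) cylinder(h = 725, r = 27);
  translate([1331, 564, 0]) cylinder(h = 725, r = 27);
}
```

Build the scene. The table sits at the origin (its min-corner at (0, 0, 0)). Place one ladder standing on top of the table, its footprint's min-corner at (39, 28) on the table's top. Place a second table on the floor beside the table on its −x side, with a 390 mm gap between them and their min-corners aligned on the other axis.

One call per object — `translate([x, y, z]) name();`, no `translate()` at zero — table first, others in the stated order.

table();
translate([39, 28, 761]) ladder();
translate([-1778, 0, 0]) table_2();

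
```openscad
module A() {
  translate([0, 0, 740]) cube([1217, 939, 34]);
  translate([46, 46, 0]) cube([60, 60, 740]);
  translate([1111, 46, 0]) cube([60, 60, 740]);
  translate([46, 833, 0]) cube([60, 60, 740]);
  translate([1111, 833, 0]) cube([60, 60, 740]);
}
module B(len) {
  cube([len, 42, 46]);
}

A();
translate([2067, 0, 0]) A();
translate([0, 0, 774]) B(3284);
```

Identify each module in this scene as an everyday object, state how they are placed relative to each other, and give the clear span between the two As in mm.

Second table starts at x = 2067; first ends at x = 1217; clear span = 2067 − 1217 = 850 mm.

A is a table. B is a beam. A beam spans the tops of two tables. The clear span between the two tables is 850 mm.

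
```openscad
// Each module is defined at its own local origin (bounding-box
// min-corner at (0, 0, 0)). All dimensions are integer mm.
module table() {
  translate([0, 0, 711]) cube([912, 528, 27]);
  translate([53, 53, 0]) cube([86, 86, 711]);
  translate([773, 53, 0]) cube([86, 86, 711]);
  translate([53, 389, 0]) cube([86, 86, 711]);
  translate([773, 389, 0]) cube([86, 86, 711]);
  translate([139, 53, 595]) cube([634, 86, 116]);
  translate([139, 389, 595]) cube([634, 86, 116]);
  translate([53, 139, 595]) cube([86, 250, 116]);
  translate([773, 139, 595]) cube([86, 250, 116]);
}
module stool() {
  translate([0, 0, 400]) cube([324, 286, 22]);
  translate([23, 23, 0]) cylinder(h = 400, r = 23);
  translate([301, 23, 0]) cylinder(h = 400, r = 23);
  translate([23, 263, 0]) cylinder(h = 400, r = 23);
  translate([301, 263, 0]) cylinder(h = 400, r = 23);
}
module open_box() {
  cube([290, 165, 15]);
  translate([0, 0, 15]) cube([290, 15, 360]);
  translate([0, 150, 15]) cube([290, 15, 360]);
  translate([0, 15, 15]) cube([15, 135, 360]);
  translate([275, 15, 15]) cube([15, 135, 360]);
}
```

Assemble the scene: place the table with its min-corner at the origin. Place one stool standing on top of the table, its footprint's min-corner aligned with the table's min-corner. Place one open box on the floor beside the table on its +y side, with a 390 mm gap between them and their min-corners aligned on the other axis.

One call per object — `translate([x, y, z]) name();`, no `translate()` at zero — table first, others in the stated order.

table();
translate([0, 0, 738]) stool();
translate([0, 918, 0]) open_box();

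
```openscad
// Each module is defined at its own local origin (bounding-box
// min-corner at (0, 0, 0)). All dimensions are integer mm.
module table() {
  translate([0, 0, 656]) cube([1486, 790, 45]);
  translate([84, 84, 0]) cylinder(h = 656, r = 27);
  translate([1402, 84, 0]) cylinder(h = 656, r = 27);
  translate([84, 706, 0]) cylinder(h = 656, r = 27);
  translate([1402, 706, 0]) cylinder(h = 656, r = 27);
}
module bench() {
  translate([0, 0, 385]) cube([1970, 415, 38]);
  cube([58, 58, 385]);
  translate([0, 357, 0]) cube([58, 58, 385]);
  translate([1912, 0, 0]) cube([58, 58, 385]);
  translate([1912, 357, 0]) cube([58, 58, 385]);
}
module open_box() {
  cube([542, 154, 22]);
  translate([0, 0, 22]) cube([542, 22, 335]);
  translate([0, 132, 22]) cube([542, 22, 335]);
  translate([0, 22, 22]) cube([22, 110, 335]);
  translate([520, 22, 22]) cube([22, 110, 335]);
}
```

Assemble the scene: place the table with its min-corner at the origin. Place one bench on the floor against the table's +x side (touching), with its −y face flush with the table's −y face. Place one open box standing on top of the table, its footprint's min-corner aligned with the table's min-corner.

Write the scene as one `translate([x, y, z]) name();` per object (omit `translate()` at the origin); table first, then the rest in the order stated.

table();
translate([1486, 0, 0]) bench();
translate([0, 0, 701]) open_box();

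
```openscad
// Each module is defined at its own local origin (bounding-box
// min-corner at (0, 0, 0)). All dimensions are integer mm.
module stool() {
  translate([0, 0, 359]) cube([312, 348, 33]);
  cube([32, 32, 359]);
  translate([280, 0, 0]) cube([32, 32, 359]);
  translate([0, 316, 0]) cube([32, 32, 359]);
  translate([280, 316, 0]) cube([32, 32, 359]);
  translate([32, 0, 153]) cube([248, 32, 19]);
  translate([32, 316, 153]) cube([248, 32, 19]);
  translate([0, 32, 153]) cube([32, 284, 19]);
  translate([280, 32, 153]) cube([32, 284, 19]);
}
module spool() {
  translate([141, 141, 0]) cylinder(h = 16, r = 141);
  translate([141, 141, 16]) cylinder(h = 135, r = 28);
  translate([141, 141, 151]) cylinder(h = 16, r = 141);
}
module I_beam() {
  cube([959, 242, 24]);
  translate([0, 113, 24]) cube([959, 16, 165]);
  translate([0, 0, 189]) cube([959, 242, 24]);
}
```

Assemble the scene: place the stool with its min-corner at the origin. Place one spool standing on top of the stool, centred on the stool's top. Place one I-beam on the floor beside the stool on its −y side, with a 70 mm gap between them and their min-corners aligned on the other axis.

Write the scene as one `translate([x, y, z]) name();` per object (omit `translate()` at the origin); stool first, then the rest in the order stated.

stool();
translate([15, 33, 392]) spool();
translate([0, -312, 0]) I_beam();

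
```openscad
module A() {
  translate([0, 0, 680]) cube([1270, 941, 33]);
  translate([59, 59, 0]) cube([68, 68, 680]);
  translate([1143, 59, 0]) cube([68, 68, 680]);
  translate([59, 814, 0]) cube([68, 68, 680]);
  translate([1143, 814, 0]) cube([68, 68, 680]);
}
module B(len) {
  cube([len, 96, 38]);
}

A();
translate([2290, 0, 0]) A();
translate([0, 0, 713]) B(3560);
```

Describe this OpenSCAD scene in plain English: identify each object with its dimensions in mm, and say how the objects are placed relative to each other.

A is a table: top 1270 mm (x) × 941 mm (y), 33 mm thick, upper face at z = 713 mm, on four 68×68 mm square legs, each inset 59 mm from the nearest pair of top edges, running from z = 0 to the bottom of the top.

B is a rectangular beam 3560 mm long (x), 96 mm deep (y), 38 mm thick (z).

The beam spans the tops of two tables placed 1020 mm apart, resting at z = 713 mm.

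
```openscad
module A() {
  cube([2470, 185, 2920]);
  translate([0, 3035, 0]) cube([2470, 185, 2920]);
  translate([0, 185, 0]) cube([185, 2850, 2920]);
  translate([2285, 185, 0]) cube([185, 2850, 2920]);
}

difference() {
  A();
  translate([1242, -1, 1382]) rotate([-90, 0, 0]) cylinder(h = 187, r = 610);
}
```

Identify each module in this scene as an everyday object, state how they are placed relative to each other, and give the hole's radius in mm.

The subtracted cylinder has r = 610 mm.

A is a house frame. The house frame has a circular hole through its front wall. The hole's radius is 610 mm.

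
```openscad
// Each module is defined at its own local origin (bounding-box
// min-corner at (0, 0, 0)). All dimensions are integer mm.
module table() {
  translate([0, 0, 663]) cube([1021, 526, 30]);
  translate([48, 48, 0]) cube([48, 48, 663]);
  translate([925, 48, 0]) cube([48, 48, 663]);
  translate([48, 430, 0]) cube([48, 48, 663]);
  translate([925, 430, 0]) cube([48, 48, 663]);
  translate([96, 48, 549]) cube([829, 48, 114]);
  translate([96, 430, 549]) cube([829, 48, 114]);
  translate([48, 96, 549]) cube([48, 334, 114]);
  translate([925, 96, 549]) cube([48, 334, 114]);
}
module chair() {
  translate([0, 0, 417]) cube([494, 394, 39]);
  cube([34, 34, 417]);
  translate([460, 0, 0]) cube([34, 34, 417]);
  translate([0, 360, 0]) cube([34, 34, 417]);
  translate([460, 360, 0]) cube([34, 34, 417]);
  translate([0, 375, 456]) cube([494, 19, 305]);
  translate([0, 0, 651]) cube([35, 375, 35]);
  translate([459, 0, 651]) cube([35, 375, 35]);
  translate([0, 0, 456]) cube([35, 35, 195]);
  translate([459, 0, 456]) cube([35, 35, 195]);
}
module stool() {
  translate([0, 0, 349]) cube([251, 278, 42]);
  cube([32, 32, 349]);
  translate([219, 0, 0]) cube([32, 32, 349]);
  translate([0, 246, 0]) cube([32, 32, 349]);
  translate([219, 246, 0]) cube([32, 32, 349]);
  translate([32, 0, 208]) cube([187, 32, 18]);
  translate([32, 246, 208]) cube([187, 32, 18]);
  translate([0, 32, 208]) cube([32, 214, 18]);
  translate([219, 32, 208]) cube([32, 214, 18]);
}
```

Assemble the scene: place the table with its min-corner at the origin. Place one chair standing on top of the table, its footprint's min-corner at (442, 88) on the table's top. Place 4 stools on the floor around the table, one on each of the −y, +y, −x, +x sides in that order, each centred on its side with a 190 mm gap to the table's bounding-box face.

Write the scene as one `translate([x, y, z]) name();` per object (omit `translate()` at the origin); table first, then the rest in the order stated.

table();
translate([442, 88, 693]) chair();
translate([385, -468, 0]) stool();
translate([385, 716, 0]) stool();
translate([-441, 124, 0]) stool();
translate([1211, 124, 0]) stool();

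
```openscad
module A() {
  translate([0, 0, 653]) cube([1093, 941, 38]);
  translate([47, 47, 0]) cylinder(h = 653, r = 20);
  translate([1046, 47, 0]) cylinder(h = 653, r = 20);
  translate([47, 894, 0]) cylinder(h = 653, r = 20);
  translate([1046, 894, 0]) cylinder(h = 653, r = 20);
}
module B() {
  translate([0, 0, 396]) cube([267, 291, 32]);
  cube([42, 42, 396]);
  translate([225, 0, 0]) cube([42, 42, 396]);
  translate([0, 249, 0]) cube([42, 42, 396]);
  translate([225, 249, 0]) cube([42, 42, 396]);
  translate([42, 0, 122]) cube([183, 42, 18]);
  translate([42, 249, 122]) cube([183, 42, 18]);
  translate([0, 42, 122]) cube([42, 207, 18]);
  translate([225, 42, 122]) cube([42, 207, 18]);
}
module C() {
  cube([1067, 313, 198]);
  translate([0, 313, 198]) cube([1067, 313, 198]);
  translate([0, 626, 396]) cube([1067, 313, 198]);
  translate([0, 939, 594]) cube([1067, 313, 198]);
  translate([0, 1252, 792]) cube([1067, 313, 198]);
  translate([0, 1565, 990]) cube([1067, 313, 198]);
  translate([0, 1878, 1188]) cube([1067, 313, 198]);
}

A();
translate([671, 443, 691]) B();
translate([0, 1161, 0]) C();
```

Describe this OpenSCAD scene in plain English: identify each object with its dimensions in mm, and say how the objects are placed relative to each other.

A is a table with a 1093×941 mm rectangular top, 38 mm thick, top surface at z = 691 mm, supported by four round legs of 40 mm diameter, each leg's bounding box inset 27 mm from the nearest pair of top edges, running from the floor.

B is a simple wooden stool: a rectangular seat 267 mm (x) by 291 mm (y), 32 mm thick, top face at z = 428 mm, on four square legs, each 42×42 mm in cross-section. The legs rest on z = 0, each flush with a corner of the seat. Four stretchers, 42 mm wide and 18 mm tall, connect adjacent legs with their undersides at z = 122 mm, each running between the inner faces of the legs it joins and aligned with the legs' outer faces on the other axis.

C is a run of 7 identical solid stair steps. Each tread is 1067×313 mm and each step block is 198 mm high. Step 1 rests on the floor; step k is offset from step 1 by (k−1)×313 mm in y and (k−1)×198 mm in z.

The stool is on top of the table. The staircase is on the floor beside the table on its +y side.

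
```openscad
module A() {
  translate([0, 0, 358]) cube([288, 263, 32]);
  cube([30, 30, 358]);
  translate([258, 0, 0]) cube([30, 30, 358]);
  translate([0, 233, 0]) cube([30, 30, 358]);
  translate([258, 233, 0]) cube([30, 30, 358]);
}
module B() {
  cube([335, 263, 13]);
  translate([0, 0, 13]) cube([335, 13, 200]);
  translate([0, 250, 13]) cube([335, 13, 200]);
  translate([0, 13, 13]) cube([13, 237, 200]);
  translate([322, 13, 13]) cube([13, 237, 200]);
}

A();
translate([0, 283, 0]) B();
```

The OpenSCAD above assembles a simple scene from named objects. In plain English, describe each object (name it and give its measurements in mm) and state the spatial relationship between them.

A is a four-legged stool. The seat is 288×263 mm, 32 mm thick, top at z = 390 mm. It stands on four square legs, each 30×30 mm in cross-section, from z = 0 to the seat underside, each flush with a corner of the seat.

B is an open storage box with external size 335×263×213 mm and wall thickness 13 mm (the base is also 13 mm thick). The base covers the whole footprint; the four walls stand on the base, with the y-facing walls full-width and the x-facing walls fitting between their inner faces.

The open box is on the floor beside the stool on its +y side.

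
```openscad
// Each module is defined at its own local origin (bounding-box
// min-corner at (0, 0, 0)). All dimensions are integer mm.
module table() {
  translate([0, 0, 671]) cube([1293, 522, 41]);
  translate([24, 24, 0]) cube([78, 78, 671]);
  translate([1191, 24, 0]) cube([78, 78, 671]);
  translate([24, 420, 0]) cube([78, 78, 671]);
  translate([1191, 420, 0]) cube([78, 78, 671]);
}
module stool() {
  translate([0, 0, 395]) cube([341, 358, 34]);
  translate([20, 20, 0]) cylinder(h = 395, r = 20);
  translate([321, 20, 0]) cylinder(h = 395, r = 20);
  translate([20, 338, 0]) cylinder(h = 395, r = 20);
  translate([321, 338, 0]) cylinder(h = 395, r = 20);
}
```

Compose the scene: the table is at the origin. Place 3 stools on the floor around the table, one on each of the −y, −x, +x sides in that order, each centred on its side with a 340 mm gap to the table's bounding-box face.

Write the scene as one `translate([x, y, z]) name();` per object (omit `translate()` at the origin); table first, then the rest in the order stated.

table();
translate([476, -698, 0]) stool();
translate([-681, 82, 0]) stool();
translate([1633, 82, 0]) stool();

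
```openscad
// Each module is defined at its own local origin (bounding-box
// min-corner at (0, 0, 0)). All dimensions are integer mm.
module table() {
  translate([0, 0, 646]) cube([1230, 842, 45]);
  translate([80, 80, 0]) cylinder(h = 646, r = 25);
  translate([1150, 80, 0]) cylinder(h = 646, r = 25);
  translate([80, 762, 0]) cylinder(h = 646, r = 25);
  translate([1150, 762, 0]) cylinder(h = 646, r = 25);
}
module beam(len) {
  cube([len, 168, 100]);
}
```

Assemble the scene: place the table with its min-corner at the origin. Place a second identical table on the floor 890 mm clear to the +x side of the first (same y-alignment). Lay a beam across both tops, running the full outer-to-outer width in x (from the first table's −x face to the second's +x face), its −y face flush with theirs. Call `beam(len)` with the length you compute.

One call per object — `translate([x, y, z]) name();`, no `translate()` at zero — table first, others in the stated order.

table();
translate([2120, 0, 0]) table();
translate([0, 0, 691]) beam(3350);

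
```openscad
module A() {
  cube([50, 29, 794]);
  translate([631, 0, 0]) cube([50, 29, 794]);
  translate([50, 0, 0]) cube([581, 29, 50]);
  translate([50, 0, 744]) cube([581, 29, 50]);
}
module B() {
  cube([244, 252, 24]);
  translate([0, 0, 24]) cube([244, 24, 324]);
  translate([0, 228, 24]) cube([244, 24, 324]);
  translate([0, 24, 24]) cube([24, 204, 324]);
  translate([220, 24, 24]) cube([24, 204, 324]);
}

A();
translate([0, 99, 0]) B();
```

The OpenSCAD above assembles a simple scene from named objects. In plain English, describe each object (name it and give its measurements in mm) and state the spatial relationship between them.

A is a rectangular picture frame lying in the x–z plane (depth along y). The opening is 581 mm wide (x) by 694 mm tall (z), surrounded by a border 50 mm wide on all four sides. The frame is 29 mm deep and is made of two full-height vertical stiles with two horizontal rails fitted between them.

B is an open-topped rectangular box: outside dimensions 244×252×348 mm, with a uniform wall and base thickness of 24 mm. The base is a full 244×252 slab on the floor; four walls sit on top of the base. The front and back walls (the −y and +y sides) span the full width; the two side walls fit between them.

The open box is on the floor beside the picture frame on its +y side.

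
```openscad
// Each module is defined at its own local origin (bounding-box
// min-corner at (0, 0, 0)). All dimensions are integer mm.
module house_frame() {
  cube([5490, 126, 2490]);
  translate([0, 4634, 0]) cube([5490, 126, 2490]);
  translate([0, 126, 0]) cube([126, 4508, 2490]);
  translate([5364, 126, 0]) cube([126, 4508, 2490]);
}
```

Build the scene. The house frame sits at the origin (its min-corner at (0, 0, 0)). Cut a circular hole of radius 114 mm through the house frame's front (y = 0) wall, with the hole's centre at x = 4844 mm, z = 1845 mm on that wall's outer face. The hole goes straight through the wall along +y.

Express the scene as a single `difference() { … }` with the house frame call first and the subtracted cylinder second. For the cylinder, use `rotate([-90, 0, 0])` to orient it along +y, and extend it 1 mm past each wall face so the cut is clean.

difference() {
  house_frame();
  translate([4844, -1, 1845]) rotate([-90, 0, 0]) cylinder(h = 128, r = 114);
}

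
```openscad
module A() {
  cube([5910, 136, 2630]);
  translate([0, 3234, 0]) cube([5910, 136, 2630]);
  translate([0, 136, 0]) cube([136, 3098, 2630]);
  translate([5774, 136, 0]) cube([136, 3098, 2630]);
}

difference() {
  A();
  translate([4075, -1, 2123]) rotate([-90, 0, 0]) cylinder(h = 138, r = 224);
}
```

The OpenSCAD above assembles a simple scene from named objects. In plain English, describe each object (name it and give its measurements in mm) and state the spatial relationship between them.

A is the wall frame of a small rectangular building: four walls, each 2630 mm tall and 136 mm thick, enclosing a footprint 5910 mm (x) by 3370 mm (y) outside-to-outside, with no floor or roof. The front and back walls (the −y and +y sides) span the full width; the two side walls fit between them.

The house frame has a circular hole of radius 224 mm through its front wall, centred at (x = 4075, z = 2123).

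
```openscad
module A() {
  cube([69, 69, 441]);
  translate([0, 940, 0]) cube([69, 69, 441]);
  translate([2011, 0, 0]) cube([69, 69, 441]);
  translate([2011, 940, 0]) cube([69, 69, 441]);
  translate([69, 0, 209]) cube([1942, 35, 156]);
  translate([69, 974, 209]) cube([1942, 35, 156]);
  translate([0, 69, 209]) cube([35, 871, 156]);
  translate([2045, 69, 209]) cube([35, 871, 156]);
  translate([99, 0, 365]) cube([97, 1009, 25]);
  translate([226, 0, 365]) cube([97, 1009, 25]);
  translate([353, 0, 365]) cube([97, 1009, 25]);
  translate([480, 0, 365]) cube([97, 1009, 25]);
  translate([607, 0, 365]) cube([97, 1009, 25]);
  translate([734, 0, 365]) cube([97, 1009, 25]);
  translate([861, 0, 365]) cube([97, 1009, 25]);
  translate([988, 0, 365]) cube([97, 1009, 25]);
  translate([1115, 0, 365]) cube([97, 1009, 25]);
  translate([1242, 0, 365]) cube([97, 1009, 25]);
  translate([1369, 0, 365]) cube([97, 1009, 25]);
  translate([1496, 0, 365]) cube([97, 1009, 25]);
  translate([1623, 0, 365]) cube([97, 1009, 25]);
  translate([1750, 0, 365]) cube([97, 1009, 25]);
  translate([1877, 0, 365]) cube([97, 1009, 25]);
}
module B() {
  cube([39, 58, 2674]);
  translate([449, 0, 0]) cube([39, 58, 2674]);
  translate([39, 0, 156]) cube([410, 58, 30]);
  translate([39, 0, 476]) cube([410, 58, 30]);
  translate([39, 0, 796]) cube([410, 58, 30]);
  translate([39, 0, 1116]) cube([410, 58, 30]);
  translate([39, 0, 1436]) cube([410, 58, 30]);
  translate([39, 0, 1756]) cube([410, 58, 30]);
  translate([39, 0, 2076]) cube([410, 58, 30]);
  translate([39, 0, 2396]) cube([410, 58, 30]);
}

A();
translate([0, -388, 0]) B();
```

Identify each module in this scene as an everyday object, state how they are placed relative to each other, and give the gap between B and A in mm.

The ladder's nearest face is 330 mm from the bed frame's −y face.

A is a bed frame. B is a ladder. The ladder is on the floor beside the bed frame on its −y side. The gap between the ladder and the bed frame is 330 mm.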